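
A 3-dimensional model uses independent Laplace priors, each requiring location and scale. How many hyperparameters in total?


Per parameter: 2 (location and scale).
Total = 3 * 2 = 6

6


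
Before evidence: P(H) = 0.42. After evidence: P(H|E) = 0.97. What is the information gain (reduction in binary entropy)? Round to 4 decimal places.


Prior entropy = 0.9815
Posterior entropy = 0.1944
Information gain = 0.9815 - 0.1944 = 0.7871

0.7871


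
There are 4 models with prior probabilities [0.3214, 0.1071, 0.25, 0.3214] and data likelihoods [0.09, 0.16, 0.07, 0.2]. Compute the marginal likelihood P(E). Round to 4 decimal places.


P(E) = sum over models of P(M_i) * P(E|M_i)
= 0.3214*0.09 + 0.1071*0.16 + 0.25*0.07 + 0.3214*0.2
= 0.1278

0.1278


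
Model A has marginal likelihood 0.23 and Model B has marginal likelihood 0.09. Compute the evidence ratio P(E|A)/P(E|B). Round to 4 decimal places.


Evidence ratio = P(E|A) / P(E|B)
= 0.23 / 0.09
= 2.5556

2.5556


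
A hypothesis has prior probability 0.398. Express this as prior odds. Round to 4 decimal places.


Odds = P(H) / P(not H) = 0.398 / 0.602
= 0.6611

0.6611


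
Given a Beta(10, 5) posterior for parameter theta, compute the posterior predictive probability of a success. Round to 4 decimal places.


For a Beta-Bernoulli model, the predictive probability is the mean:
P(success) = 10/(10+5) = 10/15 = 0.6667

0.6667


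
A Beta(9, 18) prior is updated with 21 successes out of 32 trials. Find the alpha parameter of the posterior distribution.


In the Beta-Binomial conjugate update:
alpha_post = alpha_prior + successes
= 9 + 21
= 30

30


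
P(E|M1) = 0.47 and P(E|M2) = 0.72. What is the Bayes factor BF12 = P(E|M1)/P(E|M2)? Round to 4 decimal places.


Bayes factor BF12 = P(E|M1) / P(E|M2)
= 0.47 / 0.72
= 0.6528

0.6528


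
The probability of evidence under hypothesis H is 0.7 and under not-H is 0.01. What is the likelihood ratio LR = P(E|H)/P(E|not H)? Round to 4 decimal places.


LR = 0.7 / 0.01
= 70.0

70.0


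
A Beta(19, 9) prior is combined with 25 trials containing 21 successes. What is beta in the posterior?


In conjugate updating:
beta_posterior = beta_prior + (n - k)
= 9 + (25 - 21)
= 9 + 4 = 13

13


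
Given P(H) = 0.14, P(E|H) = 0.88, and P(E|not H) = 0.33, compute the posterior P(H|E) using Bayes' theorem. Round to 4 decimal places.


By Bayes' theorem: P(H|E) = P(E|H)*P(H) / P(E)
P(E) = P(E|H)*P(H) + P(E|not H)*P(not H)
P(E) = 0.88*0.14 + 0.33*0.86 = 0.407
P(H|E) = 0.88*0.14 / 0.407 = 0.3027

0.3027


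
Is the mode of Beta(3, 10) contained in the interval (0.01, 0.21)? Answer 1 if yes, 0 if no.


Mode = (a-1)/(a+b-2) = 2/11 = 0.1818
Interval: (0.01, 0.21)
Contains mode? 1

1


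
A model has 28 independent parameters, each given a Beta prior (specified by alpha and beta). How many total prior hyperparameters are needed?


Each Beta prior needs 2 hyperparameters (alpha and beta).
Total = 2 * 28 = 56

56


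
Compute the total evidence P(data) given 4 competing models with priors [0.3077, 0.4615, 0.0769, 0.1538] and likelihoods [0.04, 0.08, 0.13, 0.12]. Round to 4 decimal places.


Marginal likelihood = sum P(model_i) * P(data|model_i)
Model 1: 0.3077 * 0.04 = 0.0123
Model 2: 0.4615 * 0.08 = 0.0369
Model 3: 0.0769 * 0.13 = 0.01
Model 4: 0.1538 * 0.12 = 0.0185
Total = 0.0777

0.0777


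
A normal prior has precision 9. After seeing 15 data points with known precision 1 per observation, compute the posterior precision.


In the conjugate normal model, precisions add:
tau_posterior = tau_prior + n * tau_data
= 9 + 15*1 = 24

24


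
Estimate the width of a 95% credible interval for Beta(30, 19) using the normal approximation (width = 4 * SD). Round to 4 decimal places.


For Beta(a,b): Var = ab/((a+b)^2(a+b+1))
Var = 0.0047, SD = 0.0689
Approximate 95% CI width = 4 * 0.0689 = 0.2756

0.2756


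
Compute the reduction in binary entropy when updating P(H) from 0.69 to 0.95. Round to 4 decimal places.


H_before = -p*log2(p) - (1-p)*log2(1-p) for p=0.69: 0.8932
H_after for p=0.95: 0.2864
Reduction = 0.8932 - 0.2864 = 0.6068

0.6068


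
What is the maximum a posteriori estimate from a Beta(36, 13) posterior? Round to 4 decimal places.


The MAP estimate equals the mode of the distribution.
Mode of Beta(a,b) = (a-1)/(a+b-2)
= 35/47
= 0.7447

0.7447


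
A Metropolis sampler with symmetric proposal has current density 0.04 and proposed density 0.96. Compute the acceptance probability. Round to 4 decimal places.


For symmetric proposals, acceptance = min(1, pi(x*)/pi(x))
= min(1, 0.96/0.04)
= min(1, 24.0) = 1.0

1.0


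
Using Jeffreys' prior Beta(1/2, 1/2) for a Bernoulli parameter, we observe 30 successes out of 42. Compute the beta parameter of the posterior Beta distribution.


Conjugate update: Beta(0.5 + k, 0.5 + n - k).
k = 30, n - k = 12
Posterior beta = 0.5 + (n - k) = 0.5 + 12 = 12.5

12.5


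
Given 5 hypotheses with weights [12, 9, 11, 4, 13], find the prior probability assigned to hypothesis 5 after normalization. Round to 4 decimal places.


To normalize, divide each weight by the sum of all weights.
Sum = 49
Prior(H5) = 13/49 = 0.2653

0.2653


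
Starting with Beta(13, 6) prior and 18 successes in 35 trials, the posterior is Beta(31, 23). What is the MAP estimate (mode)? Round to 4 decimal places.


The mode of Beta(a, b) when a > 1 and b > 1 is (a-1)/(a+b-2)
= (31 - 1) / (31 + 23 - 2)
= 30 / 52
= 0.5769

0.5769


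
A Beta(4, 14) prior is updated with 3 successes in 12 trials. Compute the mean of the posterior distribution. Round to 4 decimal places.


After update: Beta(7, 23)
Mean = 7 / (7 + 23) = 7 / 30
= 0.2333

0.2333


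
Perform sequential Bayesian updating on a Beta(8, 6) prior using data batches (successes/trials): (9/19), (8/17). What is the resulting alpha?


Accumulate successes: 17
Posterior alpha = prior alpha + sum of successes
= 8 + 17 = 25

25


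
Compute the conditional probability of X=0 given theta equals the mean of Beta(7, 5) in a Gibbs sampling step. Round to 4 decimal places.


Mean of Beta(7, 5) = 0.5833
P(X=0 | theta=0.5833) = 0.4167

0.4167


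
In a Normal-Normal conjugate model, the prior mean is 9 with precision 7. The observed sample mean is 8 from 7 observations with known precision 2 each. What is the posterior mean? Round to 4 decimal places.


Posterior precision = tau0 + n*tau = 7 + 7*2 = 21
Posterior mean = (tau0*mu0 + n*tau*xbar) / posterior_precision
= (7*9 + 7*2*8) / 21
= 175 / 21 = 8.3333

8.3333


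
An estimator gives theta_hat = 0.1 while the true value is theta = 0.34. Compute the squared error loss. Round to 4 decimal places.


The squared error loss is (theta_hat - theta)^2
= (0.1 - 0.34)^2
= (-0.24)^2 = 0.0576

0.0576


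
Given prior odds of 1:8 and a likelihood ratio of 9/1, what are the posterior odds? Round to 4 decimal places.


Posterior odds = prior odds * LR
Prior odds = 1/8 = 0.125
LR = 9/1 = 9.0
Posterior odds = 0.125 * 9.0 = 1.125

1.125


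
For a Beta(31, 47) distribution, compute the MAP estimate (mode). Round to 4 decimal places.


MAP = mode = (a-1)/(a+b-2)
= (31-1)/(31+47-2)
= 30/76 = 0.3947

0.3947


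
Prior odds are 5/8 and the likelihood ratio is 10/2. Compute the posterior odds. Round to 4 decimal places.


Posterior odds = prior odds * likelihood ratio
= (5/8) * (10/2)
= 50 / 16
= 3.125

3.125


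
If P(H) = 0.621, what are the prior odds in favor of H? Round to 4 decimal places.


Prior odds = P(H) / (1 - P(H))
= 0.621 / 0.379
= 1.6385

1.6385


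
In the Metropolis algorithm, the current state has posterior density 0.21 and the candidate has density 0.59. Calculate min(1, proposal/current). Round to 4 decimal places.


Ratio = 0.59/0.21 = 2.8095
Acceptance probability = min(1, 2.8095)
= 1.0

1.0


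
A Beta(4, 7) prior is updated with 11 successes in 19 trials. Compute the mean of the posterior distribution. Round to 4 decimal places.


After update: Beta(15, 15)
Mean = 15 / (15 + 15) = 15 / 30
= 0.5

0.5


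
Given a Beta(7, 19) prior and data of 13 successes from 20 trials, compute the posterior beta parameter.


Number of failures = 20 - 13 = 7
Posterior beta = 19 + 7 = 26

26


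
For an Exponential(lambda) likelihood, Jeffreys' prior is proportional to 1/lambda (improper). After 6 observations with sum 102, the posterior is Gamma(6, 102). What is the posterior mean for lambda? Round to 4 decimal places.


Posterior = Gamma(n, sum_x) = Gamma(6, 102)
Posterior mean = shape/rate = 6/102
= 0.0588

0.0588


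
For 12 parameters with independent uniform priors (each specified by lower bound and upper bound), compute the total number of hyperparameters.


A uniform prior has 2 hyperparameters per parameter.
Total = 12 * 2 = 24

24


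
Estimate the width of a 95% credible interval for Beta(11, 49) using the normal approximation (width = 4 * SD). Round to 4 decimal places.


For Beta(a,b): Var = ab/((a+b)^2(a+b+1))
Var = 0.0025, SD = 0.0495
Approximate 95% CI width = 4 * 0.0495 = 0.1982

0.1982


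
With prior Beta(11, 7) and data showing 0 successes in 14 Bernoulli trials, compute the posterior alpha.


Conjugate update: alpha_posterior = alpha_prior + k
= 11 + 0 = 11

11


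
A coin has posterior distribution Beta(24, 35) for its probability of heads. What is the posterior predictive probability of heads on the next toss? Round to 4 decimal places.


Posterior predictive = E[theta] = alpha/(alpha+beta)
= 24/59
= 0.4068

0.4068


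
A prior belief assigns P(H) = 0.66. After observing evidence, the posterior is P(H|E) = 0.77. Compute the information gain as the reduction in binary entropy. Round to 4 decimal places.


H(prior) = -0.66*log2(0.66) - 0.34*log2(0.34)
= 0.9248
H(post) = -0.77*log2(0.77) - 0.23*log2(0.23)
= 0.778
IG = 0.9248 - 0.778 = 0.1468

0.1468


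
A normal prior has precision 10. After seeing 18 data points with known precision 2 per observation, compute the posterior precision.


In the conjugate normal model, precisions add:
tau_posterior = tau_prior + n * tau_data
= 10 + 18*2 = 46

46


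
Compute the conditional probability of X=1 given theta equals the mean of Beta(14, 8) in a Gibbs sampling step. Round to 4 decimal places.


Mean of Beta(14, 8) = 0.6364
P(X=1 | theta=0.6364) = 0.6364

0.6364


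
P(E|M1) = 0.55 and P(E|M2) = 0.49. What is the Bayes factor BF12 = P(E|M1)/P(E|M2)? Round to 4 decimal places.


Bayes factor BF12 = P(E|M1) / P(E|M2)
= 0.55 / 0.49
= 1.1224

1.1224


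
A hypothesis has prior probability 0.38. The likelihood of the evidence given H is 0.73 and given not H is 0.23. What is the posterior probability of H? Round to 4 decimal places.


Using Bayes' theorem:
P(E) = 0.38 * 0.73 + 0.62 * 0.23
P(E) = 0.42
P(H|E) = (0.38 * 0.73) / 0.42 = 0.6605

0.6605


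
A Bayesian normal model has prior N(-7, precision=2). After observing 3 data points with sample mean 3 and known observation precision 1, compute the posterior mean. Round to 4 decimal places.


Posterior mean = (prior_precision * prior_mean + n * data_precision * data_mean) / (prior_precision + n * data_precision)
Numerator = 2*-7 + 3*1*3 = -5
Denominator = 2 + 3*1 = 5
Posterior mean = -1.0

-1.0


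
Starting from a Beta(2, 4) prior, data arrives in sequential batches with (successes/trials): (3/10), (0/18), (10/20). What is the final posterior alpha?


In sequential Bayesian updating, we sum all successes.
Total successes = 13
Final alpha = 2 + 13 = 15

15


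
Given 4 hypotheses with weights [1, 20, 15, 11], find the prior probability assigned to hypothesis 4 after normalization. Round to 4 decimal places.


To normalize, divide each weight by the sum of all weights.
Sum = 47
Prior(H4) = 11/47 = 0.234

0.234


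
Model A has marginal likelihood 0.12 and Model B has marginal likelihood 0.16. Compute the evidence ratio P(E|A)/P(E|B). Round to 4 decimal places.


Evidence ratio = P(E|A) / P(E|B)
= 0.12 / 0.16
= 0.75

0.75


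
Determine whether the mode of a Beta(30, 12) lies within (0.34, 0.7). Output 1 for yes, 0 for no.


First find the mode: (a-1)/(a+b-2) = 0.725
Is 0.725 in (0.34, 0.7)? 0

0


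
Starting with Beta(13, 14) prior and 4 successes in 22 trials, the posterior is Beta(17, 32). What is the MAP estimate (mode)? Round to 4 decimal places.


The mode of Beta(a, b) when a > 1 and b > 1 is (a-1)/(a+b-2)
= (17 - 1) / (17 + 32 - 2)
= 16 / 47
= 0.3404

0.3404


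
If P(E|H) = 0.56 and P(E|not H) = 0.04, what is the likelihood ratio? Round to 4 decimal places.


Likelihood ratio = P(E|H) / P(E|not H)
= 0.56 / 0.04
= 14.0

14.0


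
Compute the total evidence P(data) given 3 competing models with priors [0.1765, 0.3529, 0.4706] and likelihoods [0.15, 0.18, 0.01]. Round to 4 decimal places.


Marginal likelihood = sum P(model_i) * P(data|model_i)
Model 1: 0.1765 * 0.15 = 0.0265
Model 2: 0.3529 * 0.18 = 0.0635
Model 3: 0.4706 * 0.01 = 0.0047
Total = 0.0947

0.0947


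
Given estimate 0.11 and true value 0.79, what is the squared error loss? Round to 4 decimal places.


Squared error = (estimate - true)^2
Difference = -0.68
Loss = -0.68^2 = 0.4624

0.4624


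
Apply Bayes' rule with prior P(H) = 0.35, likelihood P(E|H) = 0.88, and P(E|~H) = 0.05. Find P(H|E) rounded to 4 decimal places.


Step 1: Compute marginal P(E) = P(E|H)P(H) + P(E|~H)P(~H)
= 0.88*0.35 + 0.05*0.65 = 0.3405
Step 2: P(H|E) = P(E|H)P(H)/P(E) = 0.308/0.3405
= 0.9046

0.9046


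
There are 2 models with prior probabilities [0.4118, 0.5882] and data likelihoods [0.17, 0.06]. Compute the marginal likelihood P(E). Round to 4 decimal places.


P(E) = sum over models of P(M_i) * P(E|M_i)
= 0.4118*0.17 + 0.5882*0.06
= 0.1053

0.1053


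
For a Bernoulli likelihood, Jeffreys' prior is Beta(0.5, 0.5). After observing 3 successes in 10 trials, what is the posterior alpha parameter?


Jeffreys' prior for Bernoulli is Beta(0.5, 0.5).
Posterior is Beta(0.5 + k, 0.5 + n - k).
Posterior alpha = 0.5 + k = 0.5 + 3 = 3.5

3.5


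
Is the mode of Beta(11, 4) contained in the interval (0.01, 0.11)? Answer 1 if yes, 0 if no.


Mode = (a-1)/(a+b-2) = 10/13 = 0.7692
Interval: (0.01, 0.11)
Contains mode? 0

0


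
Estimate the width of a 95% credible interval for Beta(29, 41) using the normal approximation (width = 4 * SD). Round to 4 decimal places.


For Beta(a,b): Var = ab/((a+b)^2(a+b+1))
Var = 0.0034, SD = 0.0585
Approximate 95% CI width = 4 * 0.0585 = 0.2338

0.2338


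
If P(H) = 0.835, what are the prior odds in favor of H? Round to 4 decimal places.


Prior odds = P(H) / (1 - P(H))
= 0.835 / 0.165
= 5.0606

5.0606


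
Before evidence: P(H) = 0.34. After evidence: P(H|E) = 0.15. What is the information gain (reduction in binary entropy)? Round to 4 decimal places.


Prior entropy = 0.9248
Posterior entropy = 0.6098
Information gain = 0.9248 - 0.6098 = 0.315

0.315


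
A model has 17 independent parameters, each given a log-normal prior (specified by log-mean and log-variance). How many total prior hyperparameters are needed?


Each log-normal prior needs 2 hyperparameters (log-mean and log-variance).
Total = 2 * 17 = 34

34


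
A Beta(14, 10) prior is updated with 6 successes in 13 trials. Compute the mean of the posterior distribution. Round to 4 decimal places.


After update: Beta(20, 17)
Mean = 20 / (20 + 17) = 20 / 37
= 0.5405

0.5405


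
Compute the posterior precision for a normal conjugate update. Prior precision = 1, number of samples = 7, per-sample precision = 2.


tau_post = tau_0 + n * tau
= 1 + 7 * 2 = 15

15


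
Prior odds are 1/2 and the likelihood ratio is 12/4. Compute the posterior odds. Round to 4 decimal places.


Posterior odds = prior odds * likelihood ratio
= (1/2) * (12/4)
= 12 / 8
= 1.5

1.5


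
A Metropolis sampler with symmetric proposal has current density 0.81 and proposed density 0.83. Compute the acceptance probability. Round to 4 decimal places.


For symmetric proposals, acceptance = min(1, pi(x*)/pi(x))
= min(1, 0.83/0.81)
= min(1, 1.0247) = 1.0

1.0


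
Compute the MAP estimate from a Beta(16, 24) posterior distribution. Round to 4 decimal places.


MAP = mode of Beta distribution
= (alpha - 1)/(alpha + beta - 2)
= (16-1)/(16+24-2)
= 15/38 = 0.3947

0.3947


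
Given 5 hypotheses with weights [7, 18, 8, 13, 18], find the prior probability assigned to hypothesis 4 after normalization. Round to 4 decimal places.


To normalize, divide each weight by the sum of all weights.
Sum = 64
Prior(H4) = 13/64 = 0.2031

0.2031


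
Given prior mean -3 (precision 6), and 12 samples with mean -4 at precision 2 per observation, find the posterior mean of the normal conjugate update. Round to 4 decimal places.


The posterior mean is a precision-weighted average of prior and data.
Post. prec. = 6 + 24 = 30
Post. mean = (-18 + -96)/30 = -114/30 = -3.8

-3.8


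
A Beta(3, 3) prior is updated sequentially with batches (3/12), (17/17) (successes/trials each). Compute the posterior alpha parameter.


Sequential conjugate updating is equivalent to a single batch update.
Total successes across all batches = 20
alpha_posterior = alpha_prior + total_successes = 3 + 20
= 23

23


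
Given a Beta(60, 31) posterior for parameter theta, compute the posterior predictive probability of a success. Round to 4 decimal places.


For a Beta-Bernoulli model, the predictive probability is the mean:
P(success) = 60/(60+31) = 60/91 = 0.6593

0.6593


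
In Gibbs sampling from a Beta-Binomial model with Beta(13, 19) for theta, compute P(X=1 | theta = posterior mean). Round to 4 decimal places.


Posterior mean = alpha/(alpha+beta) = 13/32 = 0.4062
P(X=1|theta=mean) = theta = 0.4062

0.4062


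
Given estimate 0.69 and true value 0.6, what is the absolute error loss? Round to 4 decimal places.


Absolute error = |estimate - true|
= |0.09| = 0.09

0.09


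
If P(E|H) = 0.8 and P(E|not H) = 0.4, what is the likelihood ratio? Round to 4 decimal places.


Likelihood ratio = P(E|H) / P(E|not H)
= 0.8 / 0.4
= 2.0

2.0


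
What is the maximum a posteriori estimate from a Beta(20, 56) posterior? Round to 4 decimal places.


The MAP estimate equals the mode of the distribution.
Mode of Beta(a,b) = (a-1)/(a+b-2)
= 19/74
= 0.2568

0.2568


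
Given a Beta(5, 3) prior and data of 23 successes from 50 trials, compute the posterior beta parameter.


Number of failures = 50 - 23 = 27
Posterior beta = 3 + 27 = 30

30


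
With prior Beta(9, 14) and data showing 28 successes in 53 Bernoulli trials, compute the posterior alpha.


Conjugate update: alpha_posterior = alpha_prior + k
= 9 + 28 = 37

37


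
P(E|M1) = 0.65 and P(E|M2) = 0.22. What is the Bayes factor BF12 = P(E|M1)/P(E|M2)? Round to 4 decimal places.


Bayes factor BF12 = P(E|M1) / P(E|M2)
= 0.65 / 0.22
= 2.9545

2.9545


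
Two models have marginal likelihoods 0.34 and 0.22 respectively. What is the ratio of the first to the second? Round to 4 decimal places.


Evidence ratio = 0.34 / 0.22
= 1.5455

1.5455


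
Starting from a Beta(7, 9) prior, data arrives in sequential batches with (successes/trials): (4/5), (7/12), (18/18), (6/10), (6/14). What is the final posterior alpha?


In sequential Bayesian updating, we sum all successes.
Total successes = 41
Final alpha = 7 + 41 = 48

48


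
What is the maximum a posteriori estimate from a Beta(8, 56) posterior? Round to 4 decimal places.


The MAP estimate equals the mode of the distribution.
Mode of Beta(a,b) = (a-1)/(a+b-2)
= 7/62
= 0.1129

0.1129


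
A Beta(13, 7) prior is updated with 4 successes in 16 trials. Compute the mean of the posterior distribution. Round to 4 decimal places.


After update: Beta(17, 19)
Mean = 17 / (17 + 19) = 17 / 36
= 0.4722

0.4722


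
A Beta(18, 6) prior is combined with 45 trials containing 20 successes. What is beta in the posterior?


In conjugate updating:
beta_posterior = beta_prior + (n - k)
= 6 + (45 - 20)
= 6 + 25 = 31

31


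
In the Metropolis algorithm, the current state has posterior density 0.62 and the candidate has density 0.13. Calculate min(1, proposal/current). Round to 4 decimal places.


Ratio = 0.13/0.62 = 0.2097
Acceptance probability = min(1, 0.2097)
= 0.2097

0.2097


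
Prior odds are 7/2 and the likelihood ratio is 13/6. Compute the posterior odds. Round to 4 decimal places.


Posterior odds = prior odds * likelihood ratio
= (7/2) * (13/6)
= 91 / 12
= 7.5833

7.5833


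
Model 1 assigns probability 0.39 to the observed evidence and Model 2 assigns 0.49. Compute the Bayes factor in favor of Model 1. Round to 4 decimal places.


BF = P(data|M1) / P(data|M2)
= 0.39 / 0.49 = 0.7959

0.7959


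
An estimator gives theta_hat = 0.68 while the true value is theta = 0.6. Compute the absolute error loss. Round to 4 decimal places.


The absolute error loss is |theta_hat - theta|
= |0.68 - 0.6|
= 0.08

0.08


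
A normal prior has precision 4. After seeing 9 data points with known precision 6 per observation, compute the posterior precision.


In the conjugate normal model, precisions add:
tau_posterior = tau_prior + n * tau_data
= 4 + 9*6 = 58

58


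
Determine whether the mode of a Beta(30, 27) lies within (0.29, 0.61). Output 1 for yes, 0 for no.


First find the mode: (a-1)/(a+b-2) = 0.5273
Is 0.5273 in (0.29, 0.61)? 1

1


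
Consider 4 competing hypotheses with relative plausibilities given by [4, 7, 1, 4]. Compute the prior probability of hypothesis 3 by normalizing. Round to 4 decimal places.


Sum of weights = 4 + 7 + 1 + 4 = 16
Normalized prior for H3 = 1 / 16
= 0.0625

0.0625


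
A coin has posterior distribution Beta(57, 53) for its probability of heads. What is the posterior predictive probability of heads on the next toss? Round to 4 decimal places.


Posterior predictive = E[theta] = alpha/(alpha+beta)
= 57/110
= 0.5182

0.5182


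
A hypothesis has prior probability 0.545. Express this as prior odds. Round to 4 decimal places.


Odds = P(H) / P(not H) = 0.545 / 0.455
= 1.1978

1.1978


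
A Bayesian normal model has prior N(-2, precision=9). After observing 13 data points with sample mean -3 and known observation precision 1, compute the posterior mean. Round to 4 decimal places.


Posterior mean = (prior_precision * prior_mean + n * data_precision * data_mean) / (prior_precision + n * data_precision)
Numerator = 9*-2 + 13*1*-3 = -57
Denominator = 9 + 13*1 = 22
Posterior mean = -2.5909

-2.5909


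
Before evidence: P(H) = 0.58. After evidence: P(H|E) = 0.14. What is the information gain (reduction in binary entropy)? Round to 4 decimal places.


Prior entropy = 0.9815
Posterior entropy = 0.5842
Information gain = 0.9815 - 0.5842 = 0.3972

0.3972


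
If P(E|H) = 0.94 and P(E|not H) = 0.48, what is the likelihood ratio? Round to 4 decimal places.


Likelihood ratio = P(E|H) / P(E|not H)
= 0.94 / 0.48
= 1.9583

1.9583


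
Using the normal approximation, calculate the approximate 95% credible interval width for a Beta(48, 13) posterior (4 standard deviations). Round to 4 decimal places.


Var(Beta) = 48*13/(61^2 * 62) = 0.0027
SD = 0.052
Width ~ 4*SD = 0.208

0.208


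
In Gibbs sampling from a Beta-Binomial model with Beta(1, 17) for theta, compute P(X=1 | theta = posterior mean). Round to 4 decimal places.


Posterior mean = alpha/(alpha+beta) = 1/18 = 0.0556
P(X=1|theta=mean) = theta = 0.0556

0.0556


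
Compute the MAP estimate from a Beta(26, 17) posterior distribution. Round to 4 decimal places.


MAP = mode of Beta distribution
= (alpha - 1)/(alpha + beta - 2)
= (26-1)/(26+17-2)
= 25/41 = 0.6098

0.6098


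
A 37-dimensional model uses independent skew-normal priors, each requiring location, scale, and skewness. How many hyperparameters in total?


Per parameter: 3 (location, scale, and skewness).
Total = 37 * 3 = 111

111


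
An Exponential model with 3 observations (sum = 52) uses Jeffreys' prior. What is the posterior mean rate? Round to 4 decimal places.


Posterior Gamma(3, 52)
E[lambda] = 3/52 = 0.0577

0.0577


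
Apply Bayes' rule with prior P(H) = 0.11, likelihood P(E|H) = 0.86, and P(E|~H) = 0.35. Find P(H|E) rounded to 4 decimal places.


Step 1: Compute marginal P(E) = P(E|H)P(H) + P(E|~H)P(~H)
= 0.86*0.11 + 0.35*0.89 = 0.4061
Step 2: P(H|E) = P(E|H)P(H)/P(E) = 0.0946/0.4061
= 0.2329

0.2329


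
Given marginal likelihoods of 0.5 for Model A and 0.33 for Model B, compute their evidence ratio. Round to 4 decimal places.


Ratio = ML(A) / ML(B) = 0.5/0.33
= 1.5152

1.5152


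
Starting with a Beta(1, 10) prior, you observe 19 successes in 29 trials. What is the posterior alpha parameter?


For a Beta-Binomial conjugate model:
Posterior alpha = prior alpha + number of successes
= 1 + 19 = 20

20


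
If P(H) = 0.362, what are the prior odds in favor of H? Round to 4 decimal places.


Prior odds = P(H) / (1 - P(H))
= 0.362 / 0.638
= 0.5674

0.5674


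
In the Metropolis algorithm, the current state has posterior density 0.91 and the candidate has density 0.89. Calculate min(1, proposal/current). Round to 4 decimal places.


Ratio = 0.89/0.91 = 0.978
Acceptance probability = min(1, 0.978)
= 0.978

0.978


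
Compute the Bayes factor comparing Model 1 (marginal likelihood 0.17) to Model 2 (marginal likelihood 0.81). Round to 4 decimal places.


BF12 = marginal likelihood of M1 / marginal likelihood of M2
= 0.17/0.81
= 0.2099

0.2099


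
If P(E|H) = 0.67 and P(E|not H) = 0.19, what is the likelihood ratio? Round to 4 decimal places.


Likelihood ratio = P(E|H) / P(E|not H)
= 0.67 / 0.19
= 3.5263

3.5263


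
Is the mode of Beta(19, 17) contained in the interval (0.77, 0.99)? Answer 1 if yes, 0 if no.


Mode = (a-1)/(a+b-2) = 18/34 = 0.5294
Interval: (0.77, 0.99)
Contains mode? 0

0


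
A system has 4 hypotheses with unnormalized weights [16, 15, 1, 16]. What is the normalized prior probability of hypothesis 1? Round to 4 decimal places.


The normalized prior is the weight divided by the total.
Total weight = 48
P(H1) = 16 / 48 = 0.3333

0.3333


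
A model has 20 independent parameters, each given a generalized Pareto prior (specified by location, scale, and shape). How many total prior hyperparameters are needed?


Each generalized Pareto prior needs 3 hyperparameters (location, scale, and shape).
Total = 3 * 20 = 60

60


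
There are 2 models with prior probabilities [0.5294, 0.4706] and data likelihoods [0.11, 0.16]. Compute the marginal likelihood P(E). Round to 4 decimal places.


P(E) = sum over models of P(M_i) * P(E|M_i)
= 0.5294*0.11 + 0.4706*0.16
= 0.1335

0.1335


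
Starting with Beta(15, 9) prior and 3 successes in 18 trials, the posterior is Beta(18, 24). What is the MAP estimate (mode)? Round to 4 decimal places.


The mode of Beta(a, b) when a > 1 and b > 1 is (a-1)/(a+b-2)
= (18 - 1) / (18 + 24 - 2)
= 17 / 40
= 0.425

0.425


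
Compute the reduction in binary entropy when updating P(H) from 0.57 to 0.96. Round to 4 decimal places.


H_before = -p*log2(p) - (1-p)*log2(1-p) for p=0.57: 0.9858
H_after for p=0.96: 0.2423
Reduction = 0.9858 - 0.2423 = 0.7435

0.7435


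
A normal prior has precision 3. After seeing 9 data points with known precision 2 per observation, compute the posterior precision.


In the conjugate normal model, precisions add:
tau_posterior = tau_prior + n * tau_data
= 3 + 9*2 = 21

21


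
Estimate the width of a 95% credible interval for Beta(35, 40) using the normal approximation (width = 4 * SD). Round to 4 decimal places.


For Beta(a,b): Var = ab/((a+b)^2(a+b+1))
Var = 0.0033, SD = 0.0572
Approximate 95% CI width = 4 * 0.0572 = 0.2289

0.2289


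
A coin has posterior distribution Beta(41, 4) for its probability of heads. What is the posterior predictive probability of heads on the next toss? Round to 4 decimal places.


Posterior predictive = E[theta] = alpha/(alpha+beta)
= 41/45
= 0.9111

0.9111


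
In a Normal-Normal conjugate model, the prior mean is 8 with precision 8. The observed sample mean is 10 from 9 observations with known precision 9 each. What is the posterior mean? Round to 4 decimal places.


Posterior precision = tau0 + n*tau = 8 + 9*9 = 89
Posterior mean = (tau0*mu0 + n*tau*xbar) / posterior_precision
= (8*8 + 9*9*10) / 89
= 874 / 89 = 9.8202

9.8202


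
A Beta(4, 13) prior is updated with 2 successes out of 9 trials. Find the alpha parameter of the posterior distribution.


In the Beta-Binomial conjugate update:
alpha_post = alpha_prior + successes
= 4 + 2
= 6

6


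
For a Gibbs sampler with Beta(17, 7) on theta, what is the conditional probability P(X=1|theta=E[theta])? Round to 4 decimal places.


E[theta] = 17/(17+7) = 0.7083
P(X=1|theta) = theta = 0.7083

0.7083


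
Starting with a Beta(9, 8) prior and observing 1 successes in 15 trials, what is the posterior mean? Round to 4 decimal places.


Posterior parameters: alpha = 9 + 1 = 10
beta = 8 + 14 = 22
Posterior mean = alpha / (alpha + beta) = 10 / 32
= 0.3125

0.3125


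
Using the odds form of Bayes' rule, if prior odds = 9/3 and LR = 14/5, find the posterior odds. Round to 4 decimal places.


Bayes' rule in odds form: posterior odds = prior odds * LR
= (9 * 14) / (3 * 5)
= 126/15 = 8.4

8.4


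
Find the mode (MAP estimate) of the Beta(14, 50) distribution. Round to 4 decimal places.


For Beta(a,b) with a,b > 1:
Mode = (a-1)/(a+b-2) = (14-1)/(64-2)
= 13/62 = 0.2097

0.2097


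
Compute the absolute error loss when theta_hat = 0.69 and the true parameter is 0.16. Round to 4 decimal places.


L = |theta_hat - theta_true|
= |0.69 - 0.16| = 0.53

0.53


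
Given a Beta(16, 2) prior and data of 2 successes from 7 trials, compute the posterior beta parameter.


Number of failures = 7 - 2 = 5
Posterior beta = 2 + 5 = 7

7


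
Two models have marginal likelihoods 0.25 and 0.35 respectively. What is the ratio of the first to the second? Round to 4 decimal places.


Evidence ratio = 0.25 / 0.35
= 0.7143

0.7143


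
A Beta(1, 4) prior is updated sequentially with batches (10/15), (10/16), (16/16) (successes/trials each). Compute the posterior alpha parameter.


Sequential conjugate updating is equivalent to a single batch update.
Total successes across all batches = 36
alpha_posterior = alpha_prior + total_successes = 1 + 36
= 37

37


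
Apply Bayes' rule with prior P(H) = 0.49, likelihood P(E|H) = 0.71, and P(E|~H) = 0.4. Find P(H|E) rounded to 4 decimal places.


Step 1: Compute marginal P(E) = P(E|H)P(H) + P(E|~H)P(~H)
= 0.71*0.49 + 0.4*0.51 = 0.5519
Step 2: P(H|E) = P(E|H)P(H)/P(E) = 0.3479/0.5519
= 0.6304

0.6304


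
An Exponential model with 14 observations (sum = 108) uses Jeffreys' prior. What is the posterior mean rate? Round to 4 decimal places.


Posterior Gamma(14, 108)
E[lambda] = 14/108 = 0.1296

0.1296


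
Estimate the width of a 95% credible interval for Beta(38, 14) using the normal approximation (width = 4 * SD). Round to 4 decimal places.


For Beta(a,b): Var = ab/((a+b)^2(a+b+1))
Var = 0.0037, SD = 0.0609
Approximate 95% CI width = 4 * 0.0609 = 0.2437

0.2437


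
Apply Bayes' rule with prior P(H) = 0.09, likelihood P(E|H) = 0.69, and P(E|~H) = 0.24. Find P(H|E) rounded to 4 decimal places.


Step 1: Compute marginal P(E) = P(E|H)P(H) + P(E|~H)P(~H)
= 0.69*0.09 + 0.24*0.91 = 0.2805
Step 2: P(H|E) = P(E|H)P(H)/P(E) = 0.0621/0.2805
= 0.2214

0.2214


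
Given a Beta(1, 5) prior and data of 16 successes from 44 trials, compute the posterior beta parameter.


Number of failures = 44 - 16 = 28
Posterior beta = 5 + 28 = 33

33


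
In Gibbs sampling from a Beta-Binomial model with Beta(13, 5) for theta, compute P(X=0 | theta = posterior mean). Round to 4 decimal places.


Posterior mean = alpha/(alpha+beta) = 13/18 = 0.7222
P(X=0|theta=mean) = 1 - theta = 0.2778

0.2778


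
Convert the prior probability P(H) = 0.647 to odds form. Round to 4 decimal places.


P(not H) = 1 - 0.647 = 0.353
Odds = 0.647 / 0.353 = 1.8329

1.8329


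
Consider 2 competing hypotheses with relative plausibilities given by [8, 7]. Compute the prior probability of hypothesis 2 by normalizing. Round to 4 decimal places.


Sum of weights = 8 + 7 = 15
Normalized prior for H2 = 7 / 15
= 0.4667

0.4667


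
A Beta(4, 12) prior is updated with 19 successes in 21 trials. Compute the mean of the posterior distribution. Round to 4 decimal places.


After update: Beta(23, 14)
Mean = 23 / (23 + 14) = 23 / 37
= 0.6216

0.6216


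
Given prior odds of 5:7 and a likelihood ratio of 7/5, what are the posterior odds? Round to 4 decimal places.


Posterior odds = prior odds * LR
Prior odds = 5/7 = 0.7143
LR = 7/5 = 1.4
Posterior odds = 0.7143 * 1.4 = 1.0

1.0


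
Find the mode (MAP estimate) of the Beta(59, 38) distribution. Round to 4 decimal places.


For Beta(a,b) with a,b > 1:
Mode = (a-1)/(a+b-2) = (59-1)/(97-2)
= 58/95 = 0.6105

0.6105


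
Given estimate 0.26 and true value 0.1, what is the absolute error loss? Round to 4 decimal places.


Absolute error = |estimate - true|
= |0.16| = 0.16

0.16


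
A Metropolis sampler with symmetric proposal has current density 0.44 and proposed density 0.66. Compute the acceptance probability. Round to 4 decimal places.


For symmetric proposals, acceptance = min(1, pi(x*)/pi(x))
= min(1, 0.66/0.44)
= min(1, 1.5) = 1.0

1.0


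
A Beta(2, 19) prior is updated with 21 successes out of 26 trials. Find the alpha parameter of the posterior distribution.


In the Beta-Binomial conjugate update:
alpha_post = alpha_prior + successes
= 2 + 21
= 23

23


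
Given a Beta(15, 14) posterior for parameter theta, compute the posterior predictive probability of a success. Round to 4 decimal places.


For a Beta-Bernoulli model, the predictive probability is the mean:
P(success) = 15/(15+14) = 15/29 = 0.5172

0.5172


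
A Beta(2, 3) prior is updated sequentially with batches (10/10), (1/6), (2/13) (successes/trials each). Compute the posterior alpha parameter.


Sequential conjugate updating is equivalent to a single batch update.
Total successes across all batches = 13
alpha_posterior = alpha_prior + total_successes = 2 + 13
= 15

15


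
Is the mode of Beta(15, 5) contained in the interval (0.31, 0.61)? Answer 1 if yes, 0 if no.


Mode = (a-1)/(a+b-2) = 14/18 = 0.7778
Interval: (0.31, 0.61)
Contains mode? 0

0


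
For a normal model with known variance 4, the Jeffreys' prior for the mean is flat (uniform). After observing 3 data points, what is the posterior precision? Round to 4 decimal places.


Jeffreys' prior for normal mean (known variance) is flat.
Prior precision = 0.
Posterior precision = prior_prec + n/sigma^2 = 0 + 3/4
= 0.75

0.75


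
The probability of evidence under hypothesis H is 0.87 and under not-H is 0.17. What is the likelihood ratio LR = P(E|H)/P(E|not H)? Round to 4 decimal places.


LR = 0.87 / 0.17
= 5.1176

5.1176


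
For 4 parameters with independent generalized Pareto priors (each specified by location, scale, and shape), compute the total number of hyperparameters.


A generalized Pareto prior has 3 hyperparameters per parameter.
Total = 4 * 3 = 12

12


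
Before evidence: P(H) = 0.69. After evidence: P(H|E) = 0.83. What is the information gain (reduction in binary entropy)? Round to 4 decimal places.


Prior entropy = 0.8932
Posterior entropy = 0.6577
Information gain = 0.8932 - 0.6577 = 0.2355

0.2355


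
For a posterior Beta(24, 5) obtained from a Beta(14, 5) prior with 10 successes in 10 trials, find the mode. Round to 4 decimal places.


Mode = (alpha - 1) / (alpha + beta - 2)
= 23 / 27
= 0.8519

0.8519


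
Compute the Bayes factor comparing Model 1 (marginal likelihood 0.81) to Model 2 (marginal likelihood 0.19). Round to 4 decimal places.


BF12 = marginal likelihood of M1 / marginal likelihood of M2
= 0.81/0.19
= 4.2632

4.2632


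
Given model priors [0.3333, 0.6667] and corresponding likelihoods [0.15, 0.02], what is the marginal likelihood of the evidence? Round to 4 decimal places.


P(E) = sum_i P(M_i) P(E|M_i)
= 0.05 + 0.0133
= 0.0633

0.0633


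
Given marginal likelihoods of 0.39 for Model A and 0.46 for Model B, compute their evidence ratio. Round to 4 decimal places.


Ratio = ML(A) / ML(B) = 0.39/0.46
= 0.8478

0.8478


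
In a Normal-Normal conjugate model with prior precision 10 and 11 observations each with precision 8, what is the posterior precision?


Posterior precision = prior precision + n * observation precision
= 10 + 11 * 8
= 10 + 88 = 98

98


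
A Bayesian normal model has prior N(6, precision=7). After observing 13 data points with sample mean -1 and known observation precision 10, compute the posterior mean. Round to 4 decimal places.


Posterior mean = (prior_precision * prior_mean + n * data_precision * data_mean) / (prior_precision + n * data_precision)
Numerator = 7*6 + 13*10*-1 = -88
Denominator = 7 + 13*10 = 137
Posterior mean = -0.6423

-0.6423


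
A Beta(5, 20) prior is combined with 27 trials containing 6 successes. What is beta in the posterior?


In conjugate updating:
beta_posterior = beta_prior + (n - k)
= 20 + (27 - 6)
= 20 + 21 = 41

41


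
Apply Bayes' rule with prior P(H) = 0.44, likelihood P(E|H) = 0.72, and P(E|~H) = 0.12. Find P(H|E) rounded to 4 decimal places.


Step 1: Compute marginal P(E) = P(E|H)P(H) + P(E|~H)P(~H)
= 0.72*0.44 + 0.12*0.56 = 0.384
Step 2: P(H|E) = P(E|H)P(H)/P(E) = 0.3168/0.384
= 0.825

0.825


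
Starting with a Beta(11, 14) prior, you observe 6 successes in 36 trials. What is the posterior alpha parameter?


For a Beta-Binomial conjugate model:
Posterior alpha = prior alpha + number of successes
= 11 + 6 = 17

17


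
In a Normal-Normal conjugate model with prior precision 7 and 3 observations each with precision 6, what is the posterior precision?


Posterior precision = prior precision + n * observation precision
= 7 + 3 * 6
= 7 + 18 = 25

25


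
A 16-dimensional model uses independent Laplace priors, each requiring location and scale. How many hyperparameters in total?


Per parameter: 2 (location and scale).
Total = 16 * 2 = 32

32


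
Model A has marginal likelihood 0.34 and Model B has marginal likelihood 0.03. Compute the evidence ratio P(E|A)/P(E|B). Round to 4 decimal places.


Evidence ratio = P(E|A) / P(E|B)
= 0.34 / 0.03
= 11.3333

11.3333


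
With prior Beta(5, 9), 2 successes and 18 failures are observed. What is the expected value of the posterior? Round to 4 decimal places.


Posterior = Beta(7, 27)
E[theta] = alpha/(alpha+beta)
= 7/34 = 0.2059

0.2059


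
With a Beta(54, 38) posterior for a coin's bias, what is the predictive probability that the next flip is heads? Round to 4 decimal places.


The predictive probability equals the posterior mean.
P(next = heads) = alpha / (alpha + beta)
= 54 / 92 = 0.587

0.587


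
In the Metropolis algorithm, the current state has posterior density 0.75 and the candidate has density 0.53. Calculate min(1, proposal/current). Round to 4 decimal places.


Ratio = 0.53/0.75 = 0.7067
Acceptance probability = min(1, 0.7067)
= 0.7067

0.7067


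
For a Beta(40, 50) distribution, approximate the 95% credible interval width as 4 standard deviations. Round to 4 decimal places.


Variance of Beta(a,b) = ab / ((a+b)^2 * (a+b+1))
= 40*50 / ((90)^2 * 91)
= 0.0027
SD = sqrt(0.0027) = 0.0521
Width = 4 * SD = 0.2084

0.2084


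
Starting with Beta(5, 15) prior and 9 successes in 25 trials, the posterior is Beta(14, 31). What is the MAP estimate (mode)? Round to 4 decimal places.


The mode of Beta(a, b) when a > 1 and b > 1 is (a-1)/(a+b-2)
= (14 - 1) / (14 + 31 - 2)
= 13 / 43
= 0.3023

0.3023
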